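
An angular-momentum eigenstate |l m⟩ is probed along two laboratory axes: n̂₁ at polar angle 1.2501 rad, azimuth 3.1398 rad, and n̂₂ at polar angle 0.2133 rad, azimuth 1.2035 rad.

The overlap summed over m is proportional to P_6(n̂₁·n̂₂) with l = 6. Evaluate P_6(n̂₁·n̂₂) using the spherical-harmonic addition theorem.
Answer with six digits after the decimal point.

-0.004976

Term-by-term m-sum for l=6 (normalisation 4π/13 = 0.966644):
  m=-6: Y*=+0.352890-0.003796i  Y=+0.000026-0.000035i  product +0.000009-0.000012i
  m=-5: Y*=-0.406058+0.003640i  Y=+0.000671+0.000183i  product -0.000273-0.000072i
  m=-4: Y*=+0.026928-0.000193i  Y=+0.000691+0.006776i  product +0.000020+0.000182i
  m=-3: Y*=+0.334672-0.001800i  Y=-0.040442+0.020487i  product -0.013498+0.006929i
  m=-2: Y*=-0.135749+0.000487i  Y=-0.150715-0.136129i  product +0.020526+0.018406i
  m=-1: Y*=-0.288983+0.000518i  Y=+0.197507-0.513330i  product -0.056810+0.148446i
  m=+0: Y*=+0.162101-0.000000i  Y=+0.585472+0.000000i  product +0.094906+0.000000i
  m=+1: Y*=+0.288983+0.000518i  Y=-0.197507-0.513330i  product -0.056810-0.148446i
  m=+2: Y*=-0.135749-0.000487i  Y=-0.150715+0.136129i  product +0.020526-0.018406i
  m=+3: Y*=-0.334672-0.001800i  Y=+0.040442+0.020487i  product -0.013498-0.006929i
  m=+4: Y*=+0.026928+0.000193i  Y=+0.000691-0.006776i  product +0.000020-0.000182i
  m=+5: Y*=+0.406058+0.003640i  Y=-0.000671+0.000183i  product -0.000273+0.000072i
  m=+6: Y*=+0.352890+0.003796i  Y=+0.000026+0.000035i  product +0.000009+0.000012i
Accumulated sum -0.005148+0.000000i; after 4π/(2l+1) scaling, -0.004976+0.000000i ⇒ P_6 = -0.004976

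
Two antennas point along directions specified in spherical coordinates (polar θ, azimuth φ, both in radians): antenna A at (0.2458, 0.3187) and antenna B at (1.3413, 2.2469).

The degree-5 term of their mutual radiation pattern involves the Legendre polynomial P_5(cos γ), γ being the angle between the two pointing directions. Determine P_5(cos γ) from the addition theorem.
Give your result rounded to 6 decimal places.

Expand P_5 via completeness: Σ_{m} conj(Y_{5,m}) at Ω₁ times Y_{5,m} at Ω₂ —
  m=-5: -0.000009+0.000396i × +0.096177+0.394850i = -0.000157+0.000035i  (running Σ = -0.000157+0.000035i)
  m=-4: +0.001456+0.004774i × -0.271987-0.127110i = +0.000211-0.001484i  (running Σ = +0.000054-0.001449i)
  m=-3: +0.021464+0.030405i × -0.153108+0.075384i = -0.005578-0.003037i  (running Σ = -0.005525-0.004486i)
  m=-2: +0.142547+0.105557i × +0.066970-0.301480i = +0.041370-0.035906i  (running Σ = +0.035845-0.040392i)
  m=-1: +0.474830+0.156669i × -0.064743-0.080703i = -0.018098-0.048463i  (running Σ = +0.017747-0.088855i)
  m=0: +0.556408-0.000000i × +0.307183+0.000000i = +0.170919+0.000000i  (running Σ = +0.188666-0.088855i)
  m=1: -0.474830+0.156669i × +0.064743-0.080703i = -0.018098+0.048463i  (running Σ = +0.170568-0.040392i)
  m=2: +0.142547-0.105557i × +0.066970+0.301480i = +0.041370+0.035906i  (running Σ = +0.211938-0.004486i)
  m=3: -0.021464+0.030405i × +0.153108+0.075384i = -0.005578+0.003037i  (running Σ = +0.206359-0.001449i)
  m=4: +0.001456-0.004774i × -0.271987+0.127110i = +0.000211+0.001484i  (running Σ = +0.206570+0.000035i)
  m=5: +0.000009+0.000396i × -0.096177+0.394850i = -0.000157-0.000035i  (running Σ = +0.206413+0.000000i)
Total Σ_m = +0.206413+0.000000i. Multiply by 1.142397: +0.235806+0.000000i. P_5(cos γ) = 0.235806

0.235806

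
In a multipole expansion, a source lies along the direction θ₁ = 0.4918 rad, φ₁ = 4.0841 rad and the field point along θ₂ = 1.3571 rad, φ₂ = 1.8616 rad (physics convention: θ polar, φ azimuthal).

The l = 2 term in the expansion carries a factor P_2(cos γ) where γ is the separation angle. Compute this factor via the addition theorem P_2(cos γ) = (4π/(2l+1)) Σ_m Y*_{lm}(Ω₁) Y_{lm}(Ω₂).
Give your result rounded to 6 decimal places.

-0.487037

Summing Y*_{l m}(θ₁,φ₁)·Y_{l m}(θ₂,φ₂) over m ∈ [−2, 2]; prefactor 4π/(2·2+1) = 2.513274:
  [-2]  conj(Y_{2,-2})(Ω₁) = (-0.026622, 0.081916) ; Y_{2,-2}(Ω₂) = (-0.308247, 0.202663) ; Δ = (-0.008395, -0.030646)
  [-1]  conj(Y_{2,-1})(Ω₁) = (-0.189008, -0.260163) ; Y_{2,-1}(Ω₂) = (-0.045907, -0.153388) ; Δ = (-0.031229, 0.040935)
  [+0]  conj(Y_{2,0})(Ω₁) = (0.419800, -0.000000) ; Y_{2,0}(Ω₂) = (-0.272837, 0.000000) ; Δ = (-0.114537, 0.000000)
  [+1]  conj(Y_{2,1})(Ω₁) = (0.189008, -0.260163) ; Y_{2,1}(Ω₂) = (0.045907, -0.153388) ; Δ = (-0.031229, -0.040935)
  [+2]  conj(Y_{2,2})(Ω₁) = (-0.026622, -0.081916) ; Y_{2,2}(Ω₂) = (-0.308247, -0.202663) ; Δ = (-0.008395, 0.030646)
Accumulated sum (-0.193786, 0.000000); after 4π/(2l+1) scaling, (-0.487037, 0.000000) ⇒ P_2 = -0.487037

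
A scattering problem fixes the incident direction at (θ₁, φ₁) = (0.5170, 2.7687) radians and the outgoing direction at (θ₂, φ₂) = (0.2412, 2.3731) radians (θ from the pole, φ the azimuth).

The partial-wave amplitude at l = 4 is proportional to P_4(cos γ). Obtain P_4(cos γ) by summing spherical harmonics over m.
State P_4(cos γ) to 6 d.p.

0.578618

Summing Y*_{l m}(θ₁,φ₁)·Y_{l m}(θ₂,φ₂) over m ∈ [−4, 4]; prefactor 4π/(2·4+1) = 1.396263:
  term(m=-4) = -0.00000 + 0.00004j   from Y*(Ω₁)=0.00209 - 0.02633j, Y(Ω₂)=-0.00144 + 0.00010j
  term(m=-3) = 0.00082 + 0.00202j   from Y*(Ω₁)=-0.05740 + 0.11819j, Y(Ω₂)=0.01110 - 0.01229j
  term(m=-2) = 0.02635 + 0.02665j   from Y*(Ω₁)=0.25753 - 0.23790j, Y(Ω₂)=0.00361 + 0.10684j
  term(m=-1) = 0.16971 + 0.07087j   from Y*(Ω₁)=-0.43348 + 0.16957j, Y(Ω₂)=-0.28407 - 0.27462j
  term(m=+0) = 0.02067 + 0.00000j   from Y*(Ω₁)=0.03350 + 0.00000j, Y(Ω₂)=0.61690 + 0.00000j
  term(m=+1) = 0.16971 - 0.07087j   from Y*(Ω₁)=0.43348 + 0.16957j, Y(Ω₂)=0.28407 - 0.27462j
  term(m=+2) = 0.02635 - 0.02665j   from Y*(Ω₁)=0.25753 + 0.23790j, Y(Ω₂)=0.00361 - 0.10684j
  term(m=+3) = 0.00082 - 0.00202j   from Y*(Ω₁)=0.05740 + 0.11819j, Y(Ω₂)=-0.01110 - 0.01229j
  term(m=+4) = -0.00000 - 0.00004j   from Y*(Ω₁)=0.00209 + 0.02633j, Y(Ω₂)=-0.00144 - 0.00010j
Σ over m = 0.41440 - 0.00000j; ×(4π/9) → 0.57862 - 0.00000j. Real part: 0.578618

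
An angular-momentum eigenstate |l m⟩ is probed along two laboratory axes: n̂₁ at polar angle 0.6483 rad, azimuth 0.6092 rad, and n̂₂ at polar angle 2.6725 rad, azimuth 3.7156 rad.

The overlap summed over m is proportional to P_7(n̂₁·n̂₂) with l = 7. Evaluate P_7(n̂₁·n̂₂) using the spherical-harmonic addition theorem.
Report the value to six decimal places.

Addition theorem: P_7(cos γ) = (4π/15) Σ_m Y*_{lm}(Ω₁) Y_{lm}(Ω₂), m = −7…7:
  term(m=-7) = (-0.000027, -0.000007)   from Y*(Ω₁)=(-0.006340, -0.013192), Y(Ω₂)=(0.001235, -0.001483)
  term(m=-6) = (-0.001007, -0.000216)   from Y*(Ω₁)=(-0.062964, -0.035518), Y(Ω₂)=(0.013600, -0.004243)
  term(m=-5) = (-0.013630, -0.002423)   from Y*(Ω₁)=(-0.212870, 0.020411), Y(Ω₂)=(0.062363, 0.017364)
  term(m=-4) = (-0.081314, -0.011523)   from Y*(Ω₁)=(-0.311597, 0.265018), Y(Ω₂)=(0.133173, 0.150245)
  term(m=-3) = (-0.190850, -0.020225)   from Y*(Ω₁)=(-0.116283, 0.442809), Y(Ω₂)=(0.063152, 0.414415)
  term(m=-2) = (-0.066123, -0.004662)   from Y*(Ω₁)=(0.044556, 0.121159), Y(Ω₂)=(-0.210682, 0.468274)
  term(m=-1) = (0.051478, 0.001812)   from Y*(Ω₁)=(-0.285216, -0.199003), Y(Ω₂)=(-0.124373, 0.080424)
  term(m=+0) = (-0.106305, -0.000000)   from Y*(Ω₁)=(-0.249465, -0.000000), Y(Ω₂)=(0.426131, 0.000000)
  term(m=+1) = (0.051478, -0.001812)   from Y*(Ω₁)=(0.285216, -0.199003), Y(Ω₂)=(0.124373, 0.080424)
  term(m=+2) = (-0.066123, 0.004662)   from Y*(Ω₁)=(0.044556, -0.121159), Y(Ω₂)=(-0.210682, -0.468274)
  term(m=+3) = (-0.190850, 0.020225)   from Y*(Ω₁)=(0.116283, 0.442809), Y(Ω₂)=(-0.063152, 0.414415)
  term(m=+4) = (-0.081314, 0.011523)   from Y*(Ω₁)=(-0.311597, -0.265018), Y(Ω₂)=(0.133173, -0.150245)
  term(m=+5) = (-0.013630, 0.002423)   from Y*(Ω₁)=(0.212870, 0.020411), Y(Ω₂)=(-0.062363, 0.017364)
  term(m=+6) = (-0.001007, 0.000216)   from Y*(Ω₁)=(-0.062964, 0.035518), Y(Ω₂)=(0.013600, 0.004243)
  term(m=+7) = (-0.000027, 0.000007)   from Y*(Ω₁)=(0.006340, -0.013192), Y(Ω₂)=(-0.001235, -0.001483)
Accumulated sum (-0.709251, -0.000000); after 4π/(2l+1) scaling, (-0.594181, -0.000000) ⇒ P_7 = -0.594181

-0.594181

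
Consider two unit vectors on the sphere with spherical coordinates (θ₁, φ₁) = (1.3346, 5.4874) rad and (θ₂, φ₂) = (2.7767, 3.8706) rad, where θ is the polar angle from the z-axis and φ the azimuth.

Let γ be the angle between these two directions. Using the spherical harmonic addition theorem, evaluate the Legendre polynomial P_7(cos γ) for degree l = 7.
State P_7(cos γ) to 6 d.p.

Summing Y*_{l m}(θ₁,φ₁)·Y_{l m}(θ₂,φ₂) over m ∈ [−7, 7]; prefactor 4π/(2·7+1) = 0.837758:
  m=-7: 0.31065 + 0.26847j × -0.00014 - 0.00034j = 0.00005 - 0.00014j  (running Σ = 0.00005 - 0.00014j)
  m=-6: 0.02303 + 0.36905j × 0.00120 - 0.00340j = 0.00128 + 0.00036j  (running Σ = 0.00133 + 0.00022j)
  m=-5: 0.06148 - 0.06822j × 0.01924 - 0.01060j = 0.00046 - 0.00196j  (running Σ = 0.00179 - 0.00174j)
  m=-4: 0.35078 - 0.01458j × 0.09041 + 0.02075j = 0.03202 + 0.00596j  (running Σ = 0.03381 + 0.00422j)
  m=-3: 0.01373 + 0.01290j × 0.15779 + 0.22279j = -0.00071 + 0.00509j  (running Σ = 0.03310 + 0.00931j)
  m=-2: -0.00676 - 0.32542j × -0.05845 + 0.51610j = 0.16835 + 0.01553j  (running Σ = 0.20145 + 0.02484j)
  m=-1: 0.04252 - 0.04342j × -0.35608 + 0.31803j = -0.00133 + 0.02898j  (running Σ = 0.20011 + 0.05383j)
  m=0: -0.31572 + 0.00000j × 0.17602 + 0.00000j = -0.05557 + 0.00000j  (running Σ = 0.14454 + 0.05383j)
  m=1: -0.04252 - 0.04342j × 0.35608 + 0.31803j = -0.00133 - 0.02898j  (running Σ = 0.14321 + 0.02484j)
  m=2: -0.00676 + 0.32542j × -0.05845 - 0.51610j = 0.16835 - 0.01553j  (running Σ = 0.31155 + 0.00931j)
  m=3: -0.01373 + 0.01290j × -0.15779 + 0.22279j = -0.00071 - 0.00509j  (running Σ = 0.31085 + 0.00422j)
  m=4: 0.35078 + 0.01458j × 0.09041 - 0.02075j = 0.03202 - 0.00596j  (running Σ = 0.34286 - 0.00174j)
  m=5: -0.06148 - 0.06822j × -0.01924 - 0.01060j = 0.00046 + 0.00196j  (running Σ = 0.34332 + 0.00022j)
  m=6: 0.02303 - 0.36905j × 0.00120 + 0.00340j = 0.00128 - 0.00036j  (running Σ = 0.34461 - 0.00014j)
  m=7: -0.31065 + 0.26847j × 0.00014 - 0.00034j = 0.00005 + 0.00014j  (running Σ = 0.34466 - 0.00000j)
Total Σ_m = 0.34466 - 0.00000j. Multiply by 0.837758: 0.28874 - 0.00000j. P_7(cos γ) = 0.288738

0.288738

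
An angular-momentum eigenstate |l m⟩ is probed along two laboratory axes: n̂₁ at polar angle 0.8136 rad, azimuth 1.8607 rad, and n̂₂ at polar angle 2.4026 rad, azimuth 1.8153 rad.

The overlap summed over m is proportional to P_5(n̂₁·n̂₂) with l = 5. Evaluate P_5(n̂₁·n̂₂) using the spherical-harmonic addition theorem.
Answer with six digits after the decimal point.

Summing Y*_{l m}(θ₁,φ₁)·Y_{l m}(θ₂,φ₂) over m ∈ [−5, 5]; prefactor 4π/(2·5+1) = 1.142397:
  m=-5: -0.093413+0.011385i × -0.060476-0.021957i = +0.005899+0.001363i  (running Σ = +0.005899+0.001363i)
  m=-4: +0.112416+0.257813i × -0.124736+0.185180i = -0.061764-0.011341i  (running Σ = -0.055865-0.009979i)
  m=-3: +0.329422-0.278080i × +0.277205+0.307575i = +0.176848+0.024237i  (running Σ = +0.120983+0.014258i)
  m=-2: -0.213694-0.139947i × +0.320589-0.170590i = -0.092381-0.008411i  (running Σ = +0.028601+0.005847i)
  m=-1: +0.061923-0.207581i × +0.019872+0.079649i = +0.017764+0.000807i  (running Σ = +0.046365+0.006654i)
  m=0: -0.321538-0.000000i × +0.383731+0.000000i = -0.123384-0.000000i  (running Σ = -0.077019+0.006654i)
  m=1: -0.061923-0.207581i × -0.019872+0.079649i = +0.017764-0.000807i  (running Σ = -0.059255+0.005847i)
  m=2: -0.213694+0.139947i × +0.320589+0.170590i = -0.092381+0.008411i  (running Σ = -0.151636+0.014258i)
  m=3: -0.329422-0.278080i × -0.277205+0.307575i = +0.176848-0.024237i  (running Σ = +0.025211-0.009979i)
  m=4: +0.112416-0.257813i × -0.124736-0.185180i = -0.061764+0.011341i  (running Σ = -0.036553+0.001363i)
  m=5: +0.093413+0.011385i × +0.060476-0.021957i = +0.005899-0.001363i  (running Σ = -0.030653-0.000000i)
Accumulated sum -0.030653-0.000000i; after 4π/(2l+1) scaling, -0.035018-0.000000i ⇒ P_5 = -0.035018

-0.035018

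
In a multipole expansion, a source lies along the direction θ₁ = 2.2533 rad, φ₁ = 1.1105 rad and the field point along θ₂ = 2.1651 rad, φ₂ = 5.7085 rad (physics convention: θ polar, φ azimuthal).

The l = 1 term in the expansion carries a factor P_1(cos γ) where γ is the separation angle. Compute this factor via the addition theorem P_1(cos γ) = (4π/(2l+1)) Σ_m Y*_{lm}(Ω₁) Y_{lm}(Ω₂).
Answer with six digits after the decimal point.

0.279785

Expand P_1 via completeness: Σ_{m} conj(Y_{1,m}) at Ω₁ times Y_{1,m} at Ω₂ —
  [-1]  conj(Y_{1,-1})(Ω₁) = +0.119095+0.240198i ; Y_{1,-1}(Ω₂) = +0.240272+0.155600i ; Δ = -0.008760+0.076244i
  [+0]  conj(Y_{1,0})(Ω₁) = -0.308180-0.000000i ; Y_{1,0}(Ω₂) = -0.273584+0.000000i ; Δ = +0.084313+0.000000i
  [+1]  conj(Y_{1,1})(Ω₁) = -0.119095+0.240198i ; Y_{1,1}(Ω₂) = -0.240272+0.155600i ; Δ = -0.008760-0.076244i
Total Σ_m = +0.066794+0.000000i. Multiply by 4.188790: +0.279785+0.000000i. P_1(cos γ) = 0.279785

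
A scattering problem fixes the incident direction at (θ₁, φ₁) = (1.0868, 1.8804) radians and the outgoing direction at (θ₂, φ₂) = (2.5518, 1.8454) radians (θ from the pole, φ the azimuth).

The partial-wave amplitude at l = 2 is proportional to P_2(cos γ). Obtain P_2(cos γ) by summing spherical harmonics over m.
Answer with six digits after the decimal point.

Term-by-term m-sum for l=2 (normalisation 4π/5 = 2.513274):
  [-2]  conj(Y_{2,-2})(Ω₁) = -0.246449-0.175647i ; Y_{2,-2}(Ω₂) = -0.101920+0.062376i ; Δ = +0.036074+0.002529i
  [-1]  conj(Y_{2,-1})(Ω₁) = -0.096947+0.303064i ; Y_{2,-1}(Ω₂) = +0.096831+0.343711i ; Δ = -0.113554-0.003976i
  [+0]  conj(Y_{2,0})(Ω₁) = -0.110523-0.000000i ; Y_{2,0}(Ω₂) = +0.338088+0.000000i ; Δ = -0.037367-0.000000i
  [+1]  conj(Y_{2,1})(Ω₁) = +0.096947+0.303064i ; Y_{2,1}(Ω₂) = -0.096831+0.343711i ; Δ = -0.113554+0.003976i
  [+2]  conj(Y_{2,2})(Ω₁) = -0.246449+0.175647i ; Y_{2,2}(Ω₂) = -0.101920-0.062376i ; Δ = +0.036074-0.002529i
Σ over m = -0.192326+0.000000i; ×(4π/5) → -0.483369+0.000000i. Real part: -0.483369

-0.483369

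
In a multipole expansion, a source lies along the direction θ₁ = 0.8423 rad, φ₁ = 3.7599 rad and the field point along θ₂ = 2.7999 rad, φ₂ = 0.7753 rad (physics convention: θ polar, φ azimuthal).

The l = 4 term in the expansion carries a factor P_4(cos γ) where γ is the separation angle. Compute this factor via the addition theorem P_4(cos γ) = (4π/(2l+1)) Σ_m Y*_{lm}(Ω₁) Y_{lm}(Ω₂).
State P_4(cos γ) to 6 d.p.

Summing Y*_{l m}(θ₁,φ₁)·Y_{l m}(θ₂,φ₂) over m ∈ [−4, 4]; prefactor 4π/(2·4+1) = 1.396263:
  m=-4: Y*=-0.10767 + 0.08501j  Y=-0.00557 - 0.00023j  product 0.00062 - 0.00045j
  m=-3: Y*=0.09705 - 0.33232j  Y=0.03041 + 0.03231j  product 0.01369 - 0.00697j
  m=-2: Y*=0.12845 + 0.36995j  Y=0.00396 - 0.19580j  product 0.07294 - 0.02369j
  m=-1: Y*=-0.01964 - 0.01397j  Y=-0.34285 + 0.33600j  product 0.01143 - 0.00181j
  m=+0: Y*=-0.36190 + 0.00000j  Y=0.41786 + 0.00000j  product -0.15122 + 0.00000j
  m=+1: Y*=0.01964 - 0.01397j  Y=0.34285 + 0.33600j  product 0.01143 + 0.00181j
  m=+2: Y*=0.12845 - 0.36995j  Y=0.00396 + 0.19580j  product 0.07294 + 0.02369j
  m=+3: Y*=-0.09705 - 0.33232j  Y=-0.03041 + 0.03231j  product 0.01369 + 0.00697j
  m=+4: Y*=-0.10767 - 0.08501j  Y=-0.00557 + 0.00023j  product 0.00062 + 0.00045j
Σ over m = 0.04613 - 0.00000j; ×(4π/9) → 0.06442 - 0.00000j. Real part: 0.064416

0.064416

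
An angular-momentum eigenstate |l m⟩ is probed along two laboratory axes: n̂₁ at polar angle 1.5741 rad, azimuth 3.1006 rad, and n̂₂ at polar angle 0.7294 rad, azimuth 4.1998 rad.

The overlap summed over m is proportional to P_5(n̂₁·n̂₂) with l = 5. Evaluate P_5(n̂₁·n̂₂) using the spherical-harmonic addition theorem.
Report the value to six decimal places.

0.345336

Expand P_5 via completeness: Σ_{m} conj(Y_{5,m}) at Ω₁ times Y_{5,m} at Ω₂ —
  term(m=-5) = 0.01999 + 0.02006j   from Y*(Ω₁)=-0.45440 + 0.09446j, Y(Ω₂)=-0.03337 - 0.05108j
  term(m=-4) = 0.00032 - 0.00099j   from Y*(Ω₁)=-0.00478 + 0.00079j, Y(Ω₂)=-0.09959 + 0.19149j
  term(m=-3) = 0.14005 - 0.02203j   from Y*(Ω₁)=0.34329 - 0.04243j, Y(Ω₂)=0.40963 - 0.01353j
  term(m=-2) = -0.00123 - 0.00170j   from Y*(Ω₁)=0.00558 - 0.00046j, Y(Ω₂)=-0.19443 - 0.32027j
  term(m=-1) = -0.00911 + 0.01786j   from Y*(Ω₁)=-0.31996 + 0.01312j, Y(Ω₂)=0.03070 - 0.05455j
  term(m=+0) = 0.00225 + 0.00000j   from Y*(Ω₁)=-0.00580 + 0.00000j, Y(Ω₂)=-0.38753 + 0.00000j
  term(m=+1) = -0.00911 - 0.01786j   from Y*(Ω₁)=0.31996 + 0.01312j, Y(Ω₂)=-0.03070 - 0.05455j
  term(m=+2) = -0.00123 + 0.00170j   from Y*(Ω₁)=0.00558 + 0.00046j, Y(Ω₂)=-0.19443 + 0.32027j
  term(m=+3) = 0.14005 + 0.02203j   from Y*(Ω₁)=-0.34329 - 0.04243j, Y(Ω₂)=-0.40963 - 0.01353j
  term(m=+4) = 0.00032 + 0.00099j   from Y*(Ω₁)=-0.00478 - 0.00079j, Y(Ω₂)=-0.09959 - 0.19149j
  term(m=+5) = 0.01999 - 0.02006j   from Y*(Ω₁)=0.45440 + 0.09446j, Y(Ω₂)=0.03337 - 0.05108j
Accumulated sum 0.30229 + 0.00000j; after 4π/(2l+1) scaling, 0.34534 + 0.00000j ⇒ P_5 = 0.345336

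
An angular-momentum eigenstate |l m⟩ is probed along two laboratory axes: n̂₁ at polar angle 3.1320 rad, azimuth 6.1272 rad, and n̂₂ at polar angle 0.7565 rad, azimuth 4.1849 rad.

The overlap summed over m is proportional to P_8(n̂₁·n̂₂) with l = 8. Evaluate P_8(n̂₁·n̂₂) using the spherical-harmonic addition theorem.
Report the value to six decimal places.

0.256235

Term-by-term m-sum for l=8 (normalisation 4π/17 = 0.739198):
  [-8]  conj(Y_{8,-8})(Ω₁) = 0.00000 - 0.00000j ; Y_{8,-8}(Ω₂) = -0.01201 - 0.02237j ; Δ = -0.00000 + 0.00000j
  [-7]  conj(Y_{8,-7})(Ω₁) = -0.00000 + 0.00000j ; Y_{8,-7}(Ω₂) = -0.05632 + 0.09170j ; Δ = -0.00000 - 0.00000j
  [-6]  conj(Y_{8,-6})(Ω₁) = 0.00000 - 0.00000j ; Y_{8,-6}(Ω₂) = 0.27282 + 0.00637j ; Δ = 0.00000 - 0.00000j
  [-5]  conj(Y_{8,-5})(Ω₁) = -0.00000 + 0.00000j ; Y_{8,-5}(Ω₂) = -0.21469 - 0.38914j ; Δ = 0.00000 + 0.00000j
  [-4]  conj(Y_{8,-4})(Ω₁) = 0.00000 - 0.00000j ; Y_{8,-4}(Ω₂) = -0.20935 + 0.34991j ; Δ = 0.00000 + 0.00000j
  [-3]  conj(Y_{8,-3})(Ω₁) = -0.00001 + 0.00001j ; Y_{8,-3}(Ω₂) = 0.03245 + 0.00038j ; Δ = -0.00000 + 0.00000j
  [-2]  conj(Y_{8,-2})(Ω₁) = 0.00090 - 0.00029j ; Y_{8,-2}(Ω₂) = 0.17924 + 0.31610j ; Δ = 0.00025 + 0.00023j
  [-1]  conj(Y_{8,-1})(Ω₁) = -0.04672 + 0.00735j ; Y_{8,-1}(Ω₂) = 0.10852 - 0.18628j ; Δ = -0.00370 + 0.00950j
  [+0]  conj(Y_{8,0})(Ω₁) = 1.16118 + 0.00000j ; Y_{8,0}(Ω₂) = 0.30446 + 0.00000j ; Δ = 0.35353 + 0.00000j
  [+1]  conj(Y_{8,1})(Ω₁) = 0.04672 + 0.00735j ; Y_{8,1}(Ω₂) = -0.10852 - 0.18628j ; Δ = -0.00370 - 0.00950j
  [+2]  conj(Y_{8,2})(Ω₁) = 0.00090 + 0.00029j ; Y_{8,2}(Ω₂) = 0.17924 - 0.31610j ; Δ = 0.00025 - 0.00023j
  [+3]  conj(Y_{8,3})(Ω₁) = 0.00001 + 0.00001j ; Y_{8,3}(Ω₂) = -0.03245 + 0.00038j ; Δ = -0.00000 - 0.00000j
  [+4]  conj(Y_{8,4})(Ω₁) = 0.00000 + 0.00000j ; Y_{8,4}(Ω₂) = -0.20935 - 0.34991j ; Δ = 0.00000 - 0.00000j
  [+5]  conj(Y_{8,5})(Ω₁) = 0.00000 + 0.00000j ; Y_{8,5}(Ω₂) = 0.21469 - 0.38914j ; Δ = 0.00000 - 0.00000j
  [+6]  conj(Y_{8,6})(Ω₁) = 0.00000 + 0.00000j ; Y_{8,6}(Ω₂) = 0.27282 - 0.00637j ; Δ = 0.00000 + 0.00000j
  [+7]  conj(Y_{8,7})(Ω₁) = 0.00000 + 0.00000j ; Y_{8,7}(Ω₂) = 0.05632 + 0.09170j ; Δ = -0.00000 + 0.00000j
  [+8]  conj(Y_{8,8})(Ω₁) = 0.00000 + 0.00000j ; Y_{8,8}(Ω₂) = -0.01201 + 0.02237j ; Δ = -0.00000 - 0.00000j
Total Σ_m = 0.34664 - 0.00000j. Multiply by 0.739198: 0.25624 - 0.00000j. P_8(cos γ) = 0.256235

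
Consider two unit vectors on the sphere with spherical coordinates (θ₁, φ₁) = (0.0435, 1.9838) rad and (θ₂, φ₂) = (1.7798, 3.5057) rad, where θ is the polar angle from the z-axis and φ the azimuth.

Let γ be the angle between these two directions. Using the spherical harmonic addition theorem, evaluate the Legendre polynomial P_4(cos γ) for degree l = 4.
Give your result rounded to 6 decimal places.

Summing Y*_{l m}(θ₁,φ₁)·Y_{l m}(θ₂,φ₂) over m ∈ [−4, 4]; prefactor 4π/(2·4+1) = 1.396263:
  m=-4: -0.000000+0.000002i × +0.046246-0.402603i = +0.000001+0.000000i  (running Σ = +0.000001+0.000000i)
  m=-3: +0.000097-0.000033i × +0.111936-0.215813i = +0.000004-0.000025i  (running Σ = +0.000004-0.000025i)
  m=-2: -0.002567-0.002784i × -0.166926+0.148850i = +0.000843+0.000083i  (running Σ = +0.000847+0.000058i)
  m=-1: -0.032888+0.075052i × -0.242143+0.092281i = +0.001038-0.021208i  (running Σ = +0.001885-0.021150i)
  m=0: +0.838296-0.000000i × +0.187596+0.000000i = +0.157261+0.000000i  (running Σ = +0.159146-0.021150i)
  m=1: +0.032888+0.075052i × +0.242143+0.092281i = +0.001038+0.021208i  (running Σ = +0.160184+0.000058i)
  m=2: -0.002567+0.002784i × -0.166926-0.148850i = +0.000843-0.000083i  (running Σ = +0.161027-0.000025i)
  m=3: -0.000097-0.000033i × -0.111936-0.215813i = +0.000004+0.000025i  (running Σ = +0.161030+0.000000i)
  m=4: -0.000000-0.000002i × +0.046246+0.402603i = +0.000001-0.000000i  (running Σ = +0.161031-0.000000i)
Total Σ_m = +0.161031-0.000000i. Multiply by 1.396263: +0.224842-0.000000i. P_4(cos γ) = 0.224842

0.224842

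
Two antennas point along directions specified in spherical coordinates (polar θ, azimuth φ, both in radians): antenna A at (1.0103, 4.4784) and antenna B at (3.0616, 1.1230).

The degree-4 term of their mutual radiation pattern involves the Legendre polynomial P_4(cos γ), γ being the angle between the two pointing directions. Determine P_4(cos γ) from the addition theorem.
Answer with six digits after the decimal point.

-0.405065

Term-by-term m-sum for l=4 (normalisation 4π/9 = 1.396263):
  m=-4: (0.135068, -0.183378) × (-0.000004, 0.000018) = (0.000003, 0.000003)  (running Σ = (0.000003, 0.000003))
  m=-3: (0.261073, 0.308723) × (0.000620, -0.000144) = (0.000206, 0.000154)  (running Σ = (0.000209, 0.000157))
  m=-2: (-0.209522, 0.105897) × (-0.007951, -0.009929) = (0.002717, 0.001238)  (running Σ = (0.002926, 0.001396))
  m=-1: (0.050464, 0.211719) × (-0.064533, 0.134350) = (-0.031701, -0.006883)  (running Σ = (-0.028775, -0.005488))
  m=0: (-0.283808, -0.000000) × (0.819417, 0.000000) = (-0.232557, -0.000000)  (running Σ = (-0.261332, -0.005488))
  m=1: (-0.050464, 0.211719) × (0.064533, 0.134350) = (-0.031701, 0.006883)  (running Σ = (-0.293033, 0.001396))
  m=2: (-0.209522, -0.105897) × (-0.007951, 0.009929) = (0.002717, -0.001238)  (running Σ = (-0.290315, 0.000157))
  m=3: (-0.261073, 0.308723) × (-0.000620, -0.000144) = (0.000206, -0.000154)  (running Σ = (-0.290109, 0.000003))
  m=4: (0.135068, 0.183378) × (-0.000004, -0.000018) = (0.000003, -0.000003)  (running Σ = (-0.290106, 0.000000))
Accumulated sum (-0.290106, 0.000000); after 4π/(2l+1) scaling, (-0.405065, 0.000000) ⇒ P_4 = -0.405065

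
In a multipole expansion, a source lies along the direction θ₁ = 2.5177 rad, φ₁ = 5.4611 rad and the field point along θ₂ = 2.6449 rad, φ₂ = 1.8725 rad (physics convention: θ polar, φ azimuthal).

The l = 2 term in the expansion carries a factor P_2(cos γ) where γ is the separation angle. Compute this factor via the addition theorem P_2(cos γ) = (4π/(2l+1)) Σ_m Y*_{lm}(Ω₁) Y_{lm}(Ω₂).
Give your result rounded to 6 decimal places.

-0.179129

Expand P_2 via completeness: Σ_{m} conj(Y_{2,m}) at Ω₁ times Y_{2,m} at Ω₂ —
  term(m=-2) = 0.00724 + 0.00901j   from Y*(Ω₁)=-0.00966 - 0.13148j, Y(Ω₂)=-0.07222 + 0.04977j
  term(m=-1) = -0.10690 - 0.05125j   from Y*(Ω₁)=-0.24934 + 0.26834j, Y(Ω₂)=0.09617 + 0.30903j
  term(m=+0) = 0.12805 + 0.00000j   from Y*(Ω₁)=0.30786 + 0.00000j, Y(Ω₂)=0.41593 + 0.00000j
  term(m=+1) = -0.10690 + 0.05125j   from Y*(Ω₁)=0.24934 + 0.26834j, Y(Ω₂)=-0.09617 + 0.30903j
  term(m=+2) = 0.00724 - 0.00901j   from Y*(Ω₁)=-0.00966 + 0.13148j, Y(Ω₂)=-0.07222 - 0.04977j
Total Σ_m = -0.07127 - 0.00000j. Multiply by 2.513274: -0.17913 - 0.00000j. P_2(cos γ) = -0.179129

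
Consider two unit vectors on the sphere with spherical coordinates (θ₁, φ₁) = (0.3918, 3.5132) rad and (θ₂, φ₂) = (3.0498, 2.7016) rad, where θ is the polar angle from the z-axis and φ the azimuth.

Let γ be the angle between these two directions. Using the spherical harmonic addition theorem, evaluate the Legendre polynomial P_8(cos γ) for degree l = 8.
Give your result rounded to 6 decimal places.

Addition theorem: P_8(cos γ) = (4π/17) Σ_m Y*_{lm}(Ω₁) Y_{lm}(Ω₂), m = −8…8:
  term(m=-8) = (0.000000, 0.000000)   from Y*(Ω₁)=(-0.000230, 0.000039), Y(Ω₂)=(-0.000000, -0.000000)
  term(m=-7) = (-0.000000, 0.000000)   from Y*(Ω₁)=(0.001934, -0.001160), Y(Ω₂)=(-0.000000, 0.000000)
  term(m=-6) = (0.000000, -0.000000)   from Y*(Ω₁)=(-0.008439, 0.010900), Y(Ω₂)=(-0.000003, 0.000001)
  term(m=-5) = (0.000002, 0.000003)   from Y*(Ω₁)=(0.016962, -0.057419), Y(Ω₂)=(-0.000037, 0.000050)
  term(m=-4) = (-0.000175, -0.000018)   from Y*(Ω₁)=(0.015890, 0.187897), Y(Ω₂)=(-0.000176, 0.000918)
  term(m=-3) = (0.003296, -0.002814)   from Y*(Ω₁)=(-0.183019, -0.373169), Y(Ω₂)=(0.002588, 0.010101)
  term(m=-2) = (-0.002442, 0.046551)   from Y*(Ω₁)=(0.414665, 0.381078), Y(Ω₂)=(0.052739, 0.063794)
  term(m=-1) = (-0.071686, -0.075545)   from Y*(Ω₁)=(-0.231166, -0.090088), Y(Ω₂)=(0.379786, 0.178792)
  term(m=+0) = (-0.410957, -0.000000)   from Y*(Ω₁)=(-0.413762, -0.000000), Y(Ω₂)=(0.993221, 0.000000)
  term(m=+1) = (-0.071686, 0.075545)   from Y*(Ω₁)=(0.231166, -0.090088), Y(Ω₂)=(-0.379786, 0.178792)
  term(m=+2) = (-0.002442, -0.046551)   from Y*(Ω₁)=(0.414665, -0.381078), Y(Ω₂)=(0.052739, -0.063794)
  term(m=+3) = (0.003296, 0.002814)   from Y*(Ω₁)=(0.183019, -0.373169), Y(Ω₂)=(-0.002588, 0.010101)
  term(m=+4) = (-0.000175, 0.000018)   from Y*(Ω₁)=(0.015890, -0.187897), Y(Ω₂)=(-0.000176, -0.000918)
  term(m=+5) = (0.000002, -0.000003)   from Y*(Ω₁)=(-0.016962, -0.057419), Y(Ω₂)=(0.000037, 0.000050)
  term(m=+6) = (0.000000, 0.000000)   from Y*(Ω₁)=(-0.008439, -0.010900), Y(Ω₂)=(-0.000003, -0.000001)
  term(m=+7) = (-0.000000, -0.000000)   from Y*(Ω₁)=(-0.001934, -0.001160), Y(Ω₂)=(0.000000, 0.000000)
  term(m=+8) = (0.000000, -0.000000)   from Y*(Ω₁)=(-0.000230, -0.000039), Y(Ω₂)=(-0.000000, 0.000000)
Σ over m = (-0.552967, -0.000000); ×(4π/17) → (-0.408752, -0.000000). Real part: -0.408752

-0.408752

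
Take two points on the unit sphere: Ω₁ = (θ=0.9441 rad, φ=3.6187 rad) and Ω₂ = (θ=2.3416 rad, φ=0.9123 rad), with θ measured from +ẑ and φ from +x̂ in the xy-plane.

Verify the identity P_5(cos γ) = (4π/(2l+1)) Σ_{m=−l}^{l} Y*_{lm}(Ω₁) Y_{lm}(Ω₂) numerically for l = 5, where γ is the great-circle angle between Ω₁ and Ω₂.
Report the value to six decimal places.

-0.232583

Summing Y*_{l m}(θ₁,φ₁)·Y_{l m}(θ₂,φ₂) over m ∈ [−5, 5]; prefactor 4π/(2·5+1) = 1.142397:
  m=-5: Y*=(0.117719, -0.111006)  Y=(-0.013253, 0.087164)  product (0.008116, 0.011732)
  m=-4: Y*=(-0.122723, 0.349562)  Y=(0.236640, -0.131624)  product (0.016970, 0.098874)
  m=-3: Y*=(-0.053554, -0.381479)  Y=(-0.395439, -0.169381)  product (-0.043438, 0.159923)
  m=-2: Y*=(0.012009, 0.016943)  Y=(0.069603, 0.268327)  product (-0.003711, 0.004402)
  m=-1: Y*=(0.306719, 0.158555)  Y=(-0.119177, 0.154036)  product (-0.060977, 0.028350)
  m=+0: Y*=(-0.111352, -0.000000)  Y=(0.336877, 0.000000)  product (-0.037512, -0.000000)
  m=+1: Y*=(-0.306719, 0.158555)  Y=(0.119177, 0.154036)  product (-0.060977, -0.028350)
  m=+2: Y*=(0.012009, -0.016943)  Y=(0.069603, -0.268327)  product (-0.003711, -0.004402)
  m=+3: Y*=(0.053554, -0.381479)  Y=(0.395439, -0.169381)  product (-0.043438, -0.159923)
  m=+4: Y*=(-0.122723, -0.349562)  Y=(0.236640, 0.131624)  product (0.016970, -0.098874)
  m=+5: Y*=(-0.117719, -0.111006)  Y=(0.013253, 0.087164)  product (0.008116, -0.011732)
Total Σ_m = (-0.203592, -0.000000). Multiply by 1.142397: (-0.232583, -0.000000). P_5(cos γ) = -0.232583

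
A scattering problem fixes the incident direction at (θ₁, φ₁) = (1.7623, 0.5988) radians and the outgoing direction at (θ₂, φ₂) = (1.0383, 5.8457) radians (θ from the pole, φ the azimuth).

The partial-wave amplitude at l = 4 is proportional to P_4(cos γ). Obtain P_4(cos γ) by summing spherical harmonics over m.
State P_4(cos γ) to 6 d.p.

0.010678

Summing Y*_{l m}(θ₁,φ₁)·Y_{l m}(θ₂,φ₂) over m ∈ [−4, 4]; prefactor 4π/(2·4+1) = 1.396263:
  m=-4: Y*=-0.301769+0.279101i  Y=-0.043444+0.239908i  product -0.053849-0.084522i
  m=-3: Y*=+0.050423-0.219697i  Y=+0.103816+0.392879i  product +0.091549-0.002998i
  m=-2: Y*=-0.087738-0.224081i  Y=+0.128003+0.153265i  product +0.023113-0.042130i
  m=-1: Y*=+0.200539+0.136843i  Y=-0.224134-0.104830i  product -0.030602-0.051694i
  m=+0: Y*=+0.207245-0.000000i  Y=-0.254648+0.000000i  product -0.052775+0.000000i
  m=+1: Y*=-0.200539+0.136843i  Y=+0.224134-0.104830i  product -0.030602+0.051694i
  m=+2: Y*=-0.087738+0.224081i  Y=+0.128003-0.153265i  product +0.023113+0.042130i
  m=+3: Y*=-0.050423-0.219697i  Y=-0.103816+0.392879i  product +0.091549+0.002998i
  m=+4: Y*=-0.301769-0.279101i  Y=-0.043444-0.239908i  product -0.053849+0.084522i
Σ over m = +0.007648+0.000000i; ×(4π/9) → +0.010678+0.000000i. Real part: 0.010678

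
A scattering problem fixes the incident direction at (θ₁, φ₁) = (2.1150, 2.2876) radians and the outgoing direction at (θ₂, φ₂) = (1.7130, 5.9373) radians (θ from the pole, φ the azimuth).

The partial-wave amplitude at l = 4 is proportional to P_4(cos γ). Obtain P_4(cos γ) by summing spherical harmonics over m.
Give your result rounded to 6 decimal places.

-0.427493

Term-by-term m-sum for l=4 (normalisation 4π/9 = 1.396263):
  [-4]  conj(Y_{4,-4})(Ω₁) = -0.228218+0.064238i ; Y_{4,-4}(Ω₂) = +0.079107+0.417506i ; Δ = -0.044873-0.090201i
  [-3]  conj(Y_{4,-3})(Ω₁) = -0.339529-0.222262i ; Y_{4,-3}(Ω₂) = -0.087456-0.148194i ; Δ = -0.003244+0.069754i
  [-2]  conj(Y_{4,-2})(Ω₁) = -0.029346-0.212564i ; Y_{4,-2}(Ω₂) = -0.216953-0.179706i ; Δ = -0.031832+0.051390i
  [-1]  conj(Y_{4,-1})(Ω₁) = -0.154692+0.177516i ; Y_{4,-1}(Ω₂) = +0.178543+0.064342i ; Δ = -0.039041+0.021741i
  [+0]  conj(Y_{4,0})(Ω₁) = -0.267293-0.000000i ; Y_{4,0}(Ω₂) = +0.255106+0.000000i ; Δ = -0.068188-0.000000i
  [+1]  conj(Y_{4,1})(Ω₁) = +0.154692+0.177516i ; Y_{4,1}(Ω₂) = -0.178543+0.064342i ; Δ = -0.039041-0.021741i
  [+2]  conj(Y_{4,2})(Ω₁) = -0.029346+0.212564i ; Y_{4,2}(Ω₂) = -0.216953+0.179706i ; Δ = -0.031832-0.051390i
  [+3]  conj(Y_{4,3})(Ω₁) = +0.339529-0.222262i ; Y_{4,3}(Ω₂) = +0.087456-0.148194i ; Δ = -0.003244-0.069754i
  [+4]  conj(Y_{4,4})(Ω₁) = -0.228218-0.064238i ; Y_{4,4}(Ω₂) = +0.079107-0.417506i ; Δ = -0.044873+0.090201i
Accumulated sum -0.306169+0.000000i; after 4π/(2l+1) scaling, -0.427493+0.000000i ⇒ P_4 = -0.427493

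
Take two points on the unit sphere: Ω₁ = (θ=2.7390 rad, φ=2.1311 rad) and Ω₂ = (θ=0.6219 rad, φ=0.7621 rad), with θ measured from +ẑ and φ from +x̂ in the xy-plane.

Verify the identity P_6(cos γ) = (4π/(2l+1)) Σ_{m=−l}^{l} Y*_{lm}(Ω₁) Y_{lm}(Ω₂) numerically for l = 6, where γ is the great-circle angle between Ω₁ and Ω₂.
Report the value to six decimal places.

Expand P_6 via completeness: Σ_{m} conj(Y_{6,m}) at Ω₁ times Y_{6,m} at Ω₂ —
  m=-6: (0.001705, 0.000382) × (-0.002632, 0.018703) = (-0.000012, 0.000031)  (running Σ = (-0.000012, 0.000031))
  m=-5: (0.004742, 0.013402) × (-0.071607, 0.056604) = (-0.001098, -0.000691)  (running Σ = (-0.001110, -0.000660))
  m=-4: (-0.043418, 0.054756) × (-0.256430, -0.023967) = (0.012446, -0.013000)  (running Σ = (0.011336, -0.013661))
  m=-3: (-0.226125, -0.025001) × (-0.292997, -0.337109) = (0.057826, 0.083554)  (running Σ = (0.069162, 0.069893))
  m=-2: (-0.204704, -0.423564) × (0.018074, -0.387594) = (-0.167871, 0.071687)  (running Σ = (-0.098709, 0.141580))
  m=-1: (0.256603, -0.409012) × (-0.058852, 0.056171) = (0.007873, 0.038485)  (running Σ = (-0.090836, 0.180064))
  m=0: (-0.109194, -0.000000) × (-0.413691, 0.000000) = (0.045172, 0.000000)  (running Σ = (-0.045663, 0.180064))
  m=1: (-0.256603, -0.409012) × (0.058852, 0.056171) = (0.007873, -0.038485)  (running Σ = (-0.037790, 0.141580))
  m=2: (-0.204704, 0.423564) × (0.018074, 0.387594) = (-0.167871, -0.071687)  (running Σ = (-0.205661, 0.069893))
  m=3: (0.226125, -0.025001) × (0.292997, -0.337109) = (0.057826, -0.083554)  (running Σ = (-0.147835, -0.013661))
  m=4: (-0.043418, -0.054756) × (-0.256430, 0.023967) = (0.012446, 0.013000)  (running Σ = (-0.135389, -0.000660))
  m=5: (-0.004742, 0.013402) × (0.071607, 0.056604) = (-0.001098, 0.000691)  (running Σ = (-0.136487, 0.000031))
  m=6: (0.001705, -0.000382) × (-0.002632, -0.018703) = (-0.000012, -0.000031)  (running Σ = (-0.136499, -0.000000))
Σ over m = (-0.136499, -0.000000); ×(4π/13) → (-0.131946, -0.000000). Real part: -0.131946

-0.131946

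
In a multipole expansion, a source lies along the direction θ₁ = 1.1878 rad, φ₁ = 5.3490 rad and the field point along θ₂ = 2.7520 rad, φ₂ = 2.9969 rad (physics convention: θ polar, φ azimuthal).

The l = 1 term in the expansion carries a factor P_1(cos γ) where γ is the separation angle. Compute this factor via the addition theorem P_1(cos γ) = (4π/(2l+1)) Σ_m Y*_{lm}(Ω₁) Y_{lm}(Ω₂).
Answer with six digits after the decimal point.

-0.593785

Expand P_1 via completeness: Σ_{m} conj(Y_{1,m}) at Ω₁ times Y_{1,m} at Ω₂ —
  m=-1: Y*=+0.190507-0.257689i  Y=-0.129851-0.018921i  product -0.029613+0.029857i
  m=+0: Y*=+0.182591-0.000000i  Y=-0.451989+0.000000i  product -0.082529+0.000000i
  m=+1: Y*=-0.190507-0.257689i  Y=+0.129851-0.018921i  product -0.029613-0.029857i
Σ over m = -0.141756+0.000000i; ×(4π/3) → -0.593785+0.000000i. Real part: -0.593785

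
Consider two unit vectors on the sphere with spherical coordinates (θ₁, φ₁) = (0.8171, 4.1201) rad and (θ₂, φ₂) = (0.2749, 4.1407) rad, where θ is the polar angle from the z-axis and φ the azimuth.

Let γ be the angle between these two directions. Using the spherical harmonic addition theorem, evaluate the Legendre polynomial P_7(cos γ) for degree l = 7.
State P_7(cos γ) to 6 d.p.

Summing Y*_{l m}(θ₁,φ₁)·Y_{l m}(θ₂,φ₂) over m ∈ [−7, 7]; prefactor 4π/(2·7+1) = 0.837758:
  [-7]  conj(Y_{7,-7})(Ω₁) = -0.04624 - 0.02940j ; Y_{7,-7}(Ω₂) = -0.00004 + 0.00004j ; Δ = 0.00000 - 0.00000j
  [-6]  conj(Y_{7,-6})(Ω₁) = 0.17632 - 0.07709j ; Y_{7,-6}(Ω₂) = 0.00069 + 0.00021j ; Δ = 0.00014 - 0.00002j
  [-5]  conj(Y_{7,-5})(Ω₁) = -0.06895 + 0.37860j ; Y_{7,-5}(Ω₂) = -0.00167 - 0.00573j ; Δ = 0.00229 - 0.00024j
  [-4]  conj(Y_{7,-4})(Ω₁) = -0.31400 - 0.30596j ; Y_{7,-4}(Ω₂) = -0.02276 + 0.02616j ; Δ = 0.01515 - 0.00125j
  [-3]  conj(Y_{7,-3})(Ω₁) = 0.14501 - 0.03031j ; Y_{7,-3}(Ω₂) = 0.14139 + 0.02054j ; Δ = 0.02113 - 0.00131j
  [-2]  conj(Y_{7,-2})(Ω₁) = 0.11048 - 0.27168j ; Y_{7,-2}(Ω₂) = -0.16470 - 0.36158j ; Δ = -0.11643 + 0.00480j
  [-1]  conj(Y_{7,-1})(Ω₁) = 0.16323 + 0.24258j ; Y_{7,-1}(Ω₂) = -0.34050 + 0.52926j ; Δ = -0.18397 + 0.00379j
  [+0]  conj(Y_{7,0})(Ω₁) = 0.21466 + 0.00000j ; Y_{7,0}(Ω₂) = 0.20619 + 0.00000j ; Δ = 0.04426 + 0.00000j
  [+1]  conj(Y_{7,1})(Ω₁) = -0.16323 + 0.24258j ; Y_{7,1}(Ω₂) = 0.34050 + 0.52926j ; Δ = -0.18397 - 0.00379j
  [+2]  conj(Y_{7,2})(Ω₁) = 0.11048 + 0.27168j ; Y_{7,2}(Ω₂) = -0.16470 + 0.36158j ; Δ = -0.11643 - 0.00480j
  [+3]  conj(Y_{7,3})(Ω₁) = -0.14501 - 0.03031j ; Y_{7,3}(Ω₂) = -0.14139 + 0.02054j ; Δ = 0.02113 + 0.00131j
  [+4]  conj(Y_{7,4})(Ω₁) = -0.31400 + 0.30596j ; Y_{7,4}(Ω₂) = -0.02276 - 0.02616j ; Δ = 0.01515 + 0.00125j
  [+5]  conj(Y_{7,5})(Ω₁) = 0.06895 + 0.37860j ; Y_{7,5}(Ω₂) = 0.00167 - 0.00573j ; Δ = 0.00229 + 0.00024j
  [+6]  conj(Y_{7,6})(Ω₁) = 0.17632 + 0.07709j ; Y_{7,6}(Ω₂) = 0.00069 - 0.00021j ; Δ = 0.00014 + 0.00002j
  [+7]  conj(Y_{7,7})(Ω₁) = 0.04624 - 0.02940j ; Y_{7,7}(Ω₂) = 0.00004 + 0.00004j ; Δ = 0.00000 + 0.00000j
Accumulated sum -0.47913 + 0.00000j; after 4π/(2l+1) scaling, -0.40139 + 0.00000j ⇒ P_7 = -0.401394

-0.401394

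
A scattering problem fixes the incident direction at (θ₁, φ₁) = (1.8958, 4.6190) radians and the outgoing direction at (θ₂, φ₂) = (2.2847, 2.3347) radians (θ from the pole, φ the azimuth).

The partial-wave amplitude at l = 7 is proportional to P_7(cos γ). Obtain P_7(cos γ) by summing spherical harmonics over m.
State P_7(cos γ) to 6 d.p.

0.272300

Expand P_7 via completeness: Σ_{m} conj(Y_{7,m}) at Ω₁ times Y_{7,m} at Ω₂ —
  m=-7: +0.208712+0.272435i × -0.056722+0.041788i = -0.023223-0.006732i  (running Σ = -0.023223-0.006732i)
  m=-6: +0.366517-0.229958i × -0.029371+0.226480i = +0.041316+0.089763i  (running Σ = +0.018093+0.083031i)
  m=-5: -0.041088-0.081504i × +0.259604+0.322395i = +0.015610-0.034405i  (running Σ = +0.033702+0.048626i)
  m=-4: +0.294628-0.115482i × +0.402091+0.034656i = +0.122469-0.036224i  (running Σ = +0.156172+0.012402i)
  m=-3: -0.058389-0.202927i × +0.035511-0.031203i = -0.008405-0.005384i  (running Σ = +0.147766+0.007018i)
  m=-2: +0.232372-0.043914i × -0.014777+0.343525i = +0.011652+0.080474i  (running Σ = +0.159418+0.087492i)
  m=-1: -0.022993-0.245489i × +0.143631+0.149942i = +0.033507-0.038707i  (running Σ = +0.192925+0.048785i)
  m=0: +0.210019-0.000000i × -0.289571+0.000000i = -0.060816+0.000000i  (running Σ = +0.132109+0.048785i)
  m=1: +0.022993-0.245489i × -0.143631+0.149942i = +0.033507+0.038707i  (running Σ = +0.165616+0.087492i)
  m=2: +0.232372+0.043914i × -0.014777-0.343525i = +0.011652-0.080474i  (running Σ = +0.177268+0.007018i)
  m=3: +0.058389-0.202927i × -0.035511-0.031203i = -0.008405+0.005384i  (running Σ = +0.168862+0.012402i)
  m=4: +0.294628+0.115482i × +0.402091-0.034656i = +0.122469+0.036224i  (running Σ = +0.291332+0.048626i)
  m=5: +0.041088-0.081504i × -0.259604+0.322395i = +0.015610+0.034405i  (running Σ = +0.306941+0.083031i)
  m=6: +0.366517+0.229958i × -0.029371-0.226480i = +0.041316-0.089763i  (running Σ = +0.348257-0.006732i)
  m=7: -0.208712+0.272435i × +0.056722+0.041788i = -0.023223+0.006732i  (running Σ = +0.325034-0.000000i)
Accumulated sum +0.325034-0.000000i; after 4π/(2l+1) scaling, +0.272300-0.000000i ⇒ P_7 = 0.272300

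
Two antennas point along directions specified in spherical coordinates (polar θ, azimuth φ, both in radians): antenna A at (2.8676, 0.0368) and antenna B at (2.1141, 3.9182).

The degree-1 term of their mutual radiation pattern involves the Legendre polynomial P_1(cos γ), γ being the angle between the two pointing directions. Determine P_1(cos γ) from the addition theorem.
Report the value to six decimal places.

0.326612

Summing Y*_{l m}(θ₁,φ₁)·Y_{l m}(θ₂,φ₂) over m ∈ [−1, 1]; prefactor 4π/(2·1+1) = 4.188790:
  m=-1: (0.093420, 0.003439) × (-0.210953, 0.207277) = (-0.020420, 0.018638)  (running Σ = (-0.020420, 0.018638))
  m=0: (-0.470377, -0.000000) × (-0.252591, 0.000000) = (0.118813, 0.000000)  (running Σ = (0.098393, 0.018638))
  m=1: (-0.093420, 0.003439) × (0.210953, 0.207277) = (-0.020420, -0.018638)  (running Σ = (0.077973, 0.000000))
Σ over m = (0.077973, 0.000000); ×(4π/3) → (0.326612, 0.000000). Real part: 0.326612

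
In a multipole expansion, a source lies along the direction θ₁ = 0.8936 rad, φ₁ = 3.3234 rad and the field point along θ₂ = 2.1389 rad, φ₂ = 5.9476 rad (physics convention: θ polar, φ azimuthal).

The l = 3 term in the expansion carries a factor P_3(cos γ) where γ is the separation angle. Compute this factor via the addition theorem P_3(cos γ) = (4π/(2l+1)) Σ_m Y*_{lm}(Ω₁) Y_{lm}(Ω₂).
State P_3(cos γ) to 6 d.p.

Term-by-term m-sum for l=3 (normalisation 4π/7 = 1.795196):
  m=-3: -0.168833-0.102452i × +0.133587+0.211175i = -0.000919-0.049340i  (running Σ = -0.000919-0.049340i)
  m=-2: +0.363515+0.138330i × -0.305946-0.242970i = -0.077606-0.130645i  (running Σ = -0.078524-0.179984i)
  m=-1: -0.238599-0.043863i × +0.115082+0.040138i = -0.025698-0.014625i  (running Σ = -0.104222-0.194609i)
  m=0: -0.242441-0.000000i × +0.311733+0.000000i = -0.075577-0.000000i  (running Σ = -0.179799-0.194609i)
  m=1: +0.238599-0.043863i × -0.115082+0.040138i = -0.025698+0.014625i  (running Σ = -0.205497-0.179984i)
  m=2: +0.363515-0.138330i × -0.305946+0.242970i = -0.077606+0.130645i  (running Σ = -0.283102-0.049340i)
  m=3: +0.168833-0.102452i × -0.133587+0.211175i = -0.000919+0.049340i  (running Σ = -0.284021-0.000000i)
Σ over m = -0.284021-0.000000i; ×(4π/7) → -0.509873-0.000000i. Real part: -0.509873

-0.509873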